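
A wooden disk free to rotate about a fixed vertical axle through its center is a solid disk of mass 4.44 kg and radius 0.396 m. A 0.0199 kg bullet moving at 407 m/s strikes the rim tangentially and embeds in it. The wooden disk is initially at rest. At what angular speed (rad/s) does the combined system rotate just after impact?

About the axle the impulsive forces during the collision are internal, so angular momentum about that axis is conserved.
I_p = ½(4.44)(0.396)² = 0.3481 kg·m². Taking the sense of the bullet's angular momentum as positive, L_{bullet} = m v R = (0.0199)(407)(0.396) = 3.207 kg·m²/s.
L_i = 0 + 3.207 = 3.207 kg·m²/s.
After sticking, I_f = I_p + m R² = 0.3481 + (0.0199)(0.396)² = 0.3513 kg·m².
ω_f = L_i / I_f = 3.207 / 0.3513 = 9.131 rad/s.

|ω_f| ≈ 9.13 rad/s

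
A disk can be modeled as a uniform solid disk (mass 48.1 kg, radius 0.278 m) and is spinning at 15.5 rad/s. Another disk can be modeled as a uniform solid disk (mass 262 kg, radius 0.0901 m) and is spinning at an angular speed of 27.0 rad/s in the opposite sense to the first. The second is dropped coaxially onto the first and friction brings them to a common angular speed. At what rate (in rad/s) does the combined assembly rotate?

No external torque acts about the common axis, so total angular momentum is conserved.
Moments of inertia: I_A = ½(48.1)(0.278)² = 1.859 kg·m²; I_B = ½(262)(0.0901)² = 1.063 kg·m².
Taking A's sense as positive: L = (1.859)(15.5) − (1.063)(27.0) = 0.09614 kg·m²·rad/s.
Combined I = 1.859 + 1.063 = 2.922 kg·m².
ω_f = L / I = 0.09614 / 2.922 = 0.03290 rad/s.

|ω_f| ≈ 0.0329 rad/s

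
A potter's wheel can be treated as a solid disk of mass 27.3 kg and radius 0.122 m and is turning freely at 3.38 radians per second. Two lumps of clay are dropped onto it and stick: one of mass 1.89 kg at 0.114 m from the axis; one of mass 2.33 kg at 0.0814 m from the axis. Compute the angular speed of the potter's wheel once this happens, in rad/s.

ω_f ≈ 2.82 rad/s

The added mass arrives with no angular momentum about the axis, and any external torque about the axis is negligible, so the system's angular momentum is conserved.
I_p = ½(27.3)(0.122)² = 0.2032 kg·m².
Added inertia Σmr² = (1.89)(0.114)² + (2.33)(0.0814)² = 0.04000 kg·m²; I_f = 0.2032 + 0.04000 = 0.2432 kg·m².
ω_f = I_p ω_i / I_f = (0.2032)(3.38) / 0.2432 = 2.824 rad/s.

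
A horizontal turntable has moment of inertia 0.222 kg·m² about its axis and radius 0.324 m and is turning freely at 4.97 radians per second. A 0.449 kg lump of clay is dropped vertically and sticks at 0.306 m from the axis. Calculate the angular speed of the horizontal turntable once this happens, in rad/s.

No external torque acts about the axis; L_before = L_after.
Added inertia Σmr² = (0.449)(0.306)² = 0.04204 kg·m²; I_f = 0.2220 + 0.04204 = 0.2640 kg·m².
ω_f = I_p ω_i / I_f = (0.2220)(4.97) / 0.2640 = 4.179 rad/s.

ω_f ≈ 4.18 rad/s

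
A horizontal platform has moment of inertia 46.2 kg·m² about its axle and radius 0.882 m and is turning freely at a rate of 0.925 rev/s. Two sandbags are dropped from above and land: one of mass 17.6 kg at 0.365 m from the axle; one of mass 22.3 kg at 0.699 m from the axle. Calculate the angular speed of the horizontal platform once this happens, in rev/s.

ω_f ≈ 0.719 rev/s

The added mass arrives with no angular momentum about the axle, and any external torque about the axle is negligible, so the system's angular momentum is conserved.
Added inertia Σmr² = (17.6)(0.365)² + (22.3)(0.699)² = 13.24 kg·m²; I_f = 46.20 + 13.24 = 59.44 kg·m².
ω_f = I_p ω_i / I_f = (46.20)(0.925) / 59.44 = 0.7190 rev/s.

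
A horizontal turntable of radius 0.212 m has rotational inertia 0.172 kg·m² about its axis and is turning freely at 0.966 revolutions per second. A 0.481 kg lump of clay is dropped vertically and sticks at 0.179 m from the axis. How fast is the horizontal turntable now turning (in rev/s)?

ω_f ≈ 0.887 rev/s

The added mass arrives with no angular momentum about the axis, and any external torque about the axis is negligible, so the system's angular momentum is conserved.
Added inertia Σmr² = (0.481)(0.179)² = 0.01541 kg·m²; I_f = 0.1720 + 0.01541 = 0.1874 kg·m².
ω_f = I_p ω_i / I_f = (0.1720)(0.966) / 0.1874 = 0.8866 rev/s.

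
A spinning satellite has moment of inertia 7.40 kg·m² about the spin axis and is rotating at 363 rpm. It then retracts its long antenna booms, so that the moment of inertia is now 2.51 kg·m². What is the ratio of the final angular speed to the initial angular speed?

Angular momentum about the spin axis is conserved since the torque about it is zero.
ω₂/ω₁ = I₁/I₂ = 7.400 / 2.510 = 2.948.

ω₂/ω₁ ≈ 2.95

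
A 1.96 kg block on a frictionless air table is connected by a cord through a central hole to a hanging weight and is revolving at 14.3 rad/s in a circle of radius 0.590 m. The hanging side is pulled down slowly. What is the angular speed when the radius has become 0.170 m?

ω₂ ≈ 172 rad/s

No torque about the axis ⇒ m r₁² ω₁ = m r₂² ω₂.
ω₂ = ω₁ (r₁/r₂)² = (14.3)(0.590/0.170)² = 172.2 rad/s.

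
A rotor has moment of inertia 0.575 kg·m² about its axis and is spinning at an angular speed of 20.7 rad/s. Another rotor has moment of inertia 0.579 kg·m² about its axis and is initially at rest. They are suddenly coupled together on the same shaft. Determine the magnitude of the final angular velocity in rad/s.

The coupling torques are internal; angular momentum about the shared axis is conserved.
Taking A's sense as positive: L = (0.5750)(20.7) = 11.90 kg·m²·rad/s.
Combined I = 0.5750 + 0.5790 = 1.154 kg·m².
ω_f = L / I = 11.90 / 1.154 = 10.31 rad/s.

|ω_f| ≈ 10.3 rad/s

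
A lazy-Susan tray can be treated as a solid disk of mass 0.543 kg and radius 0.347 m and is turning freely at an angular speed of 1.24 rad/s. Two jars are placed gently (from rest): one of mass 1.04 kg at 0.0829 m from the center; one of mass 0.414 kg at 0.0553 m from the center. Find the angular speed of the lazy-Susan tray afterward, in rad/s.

ω_f ≈ 0.986 rad/s

The added mass arrives with no angular momentum about the center, and any external torque about the center is negligible, so the system's angular momentum is conserved.
I_p = ½(0.543)(0.347)² = 0.03269 kg·m².
Added inertia Σmr² = (1.04)(0.0829)² + (0.414)(0.0553)² = 0.008413 kg·m²; I_f = 0.03269 + 0.008413 = 0.04110 kg·m².
ω_f = I_p ω_i / I_f = (0.03269)(1.24) / 0.04110 = 0.9862 rad/s.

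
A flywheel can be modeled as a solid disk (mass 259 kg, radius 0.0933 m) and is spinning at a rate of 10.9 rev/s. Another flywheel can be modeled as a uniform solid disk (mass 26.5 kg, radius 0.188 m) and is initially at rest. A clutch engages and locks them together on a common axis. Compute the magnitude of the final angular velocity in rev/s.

No external torque acts about the common axis, so total angular momentum is conserved.
Moments of inertia: I_A = ½(259)(0.0933)² = 1.127 kg·m²; I_B = ½(26.5)(0.188)² = 0.4683 kg·m².
Taking A's sense as positive: L = (1.127)(10.9) = 12.29 kg·m²·rev/s.
Combined I = 1.127 + 0.4683 = 1.596 kg·m².
ω_f = L / I = 12.29 / 1.596 = 7.701 rev/s.

|ω_f| ≈ 7.70 rev/s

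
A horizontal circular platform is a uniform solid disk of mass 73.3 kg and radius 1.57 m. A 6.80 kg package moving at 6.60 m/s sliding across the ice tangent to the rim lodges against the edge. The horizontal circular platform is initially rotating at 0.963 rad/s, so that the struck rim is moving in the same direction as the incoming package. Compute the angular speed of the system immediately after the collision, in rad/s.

|ω_f| ≈ 1.47 rad/s

About the central axle the impulsive forces during the collision are internal, so angular momentum about that axis is conserved.
I_p = ½(73.3)(1.57)² = 90.34 kg·m². Taking the sense of the package's angular momentum as positive, L_{package} = m v R = (6.80)(6.60)(1.57) = 70.46 kg·m²/s.
L_i = +I_p ω_p + m v R = +(90.34)(0.963) + 70.46 = 157.5 kg·m²/s.
After sticking, I_f = I_p + m R² = 90.34 + (6.80)(1.57)² = 107.1 kg·m².
ω_f = L_i / I_f = 157.5 / 107.1 = 1.470 rad/s.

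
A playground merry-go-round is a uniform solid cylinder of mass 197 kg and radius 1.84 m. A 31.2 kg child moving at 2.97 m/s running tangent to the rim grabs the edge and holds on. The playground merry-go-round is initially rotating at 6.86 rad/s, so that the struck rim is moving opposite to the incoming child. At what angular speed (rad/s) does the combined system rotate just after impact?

The axle reaction passes through the axle and exerts no torque about it; angular momentum about the axle is conserved through the impact.
I_p = ½(197)(1.84)² = 333.5 kg·m². Taking the sense of the child's angular momentum as positive, L_{child} = m v R = (31.2)(2.97)(1.84) = 170.5 kg·m²/s.
L_i = −I_p ω_p + m v R = −(333.5)(6.86) + 170.5 = -2117 kg·m²/s.
After sticking, I_f = I_p + m R² = 333.5 + (31.2)(1.84)² = 439.1 kg·m².
ω_f = L_i / I_f = -2117 / 439.1 = -4.822 rad/s.

|ω_f| ≈ 4.82 rad/s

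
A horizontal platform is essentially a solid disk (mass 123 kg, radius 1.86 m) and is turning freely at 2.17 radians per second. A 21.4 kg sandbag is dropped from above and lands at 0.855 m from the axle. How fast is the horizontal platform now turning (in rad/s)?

ω_f ≈ 2.02 rad/s

No external torque acts about the axle; L_before = L_after.
I_p = ½(123)(1.86)² = 212.8 kg·m².
Added inertia Σmr² = (21.4)(0.855)² = 15.64 kg·m²; I_f = 212.8 + 15.64 = 228.4 kg·m².
ω_f = I_p ω_i / I_f = (212.8)(2.17) / 228.4 = 2.021 rad/s.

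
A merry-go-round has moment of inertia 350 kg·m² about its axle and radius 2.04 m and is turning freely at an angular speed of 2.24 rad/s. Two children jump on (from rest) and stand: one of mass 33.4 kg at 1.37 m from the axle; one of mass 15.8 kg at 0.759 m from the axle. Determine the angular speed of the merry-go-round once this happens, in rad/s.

The added mass arrives with no angular momentum about the axle, and any external torque about the axle is negligible, so the system's angular momentum is conserved.
Added inertia Σmr² = (33.4)(1.37)² + (15.8)(0.759)² = 71.79 kg·m²; I_f = 350.0 + 71.79 = 421.8 kg·m².
ω_f = I_p ω_i / I_f = (350.0)(2.24) / 421.8 = 1.859 rad/s.

ω_f ≈ 1.86 rad/s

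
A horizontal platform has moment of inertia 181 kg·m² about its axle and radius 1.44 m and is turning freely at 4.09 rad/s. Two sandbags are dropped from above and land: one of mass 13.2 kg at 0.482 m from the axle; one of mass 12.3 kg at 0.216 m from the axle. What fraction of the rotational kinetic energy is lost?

fraction ≈ 0.0197

The added mass arrives with no angular momentum about the axle, and any external torque about the axle is negligible, so the system's angular momentum is conserved.
Added inertia Σmr² = (13.2)(0.482)² + (12.3)(0.216)² = 3.641 kg·m²; I_f = 181.0 + 3.641 = 184.6 kg·m².
ω_f = I_p ω_i / I_f = (181.0)(4.09) / 184.6 = 4.009 rad/s.
KE_i = ½(181.0)(4.090 rad/s)² = 1514 J; KE_f = ½(184.6)(4.009)² = 1484 J.
Fraction lost = 0.01972.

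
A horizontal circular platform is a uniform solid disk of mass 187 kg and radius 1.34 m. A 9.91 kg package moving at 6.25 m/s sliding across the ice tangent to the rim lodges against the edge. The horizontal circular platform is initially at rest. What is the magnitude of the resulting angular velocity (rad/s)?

|ω_f| ≈ 0.447 rad/s

About the central axle the impulsive forces during the collision are internal, so angular momentum about that axis is conserved.
I_p = ½(187)(1.34)² = 167.9 kg·m². Taking the sense of the package's angular momentum as positive, L_{package} = m v R = (9.91)(6.25)(1.34) = 83.00 kg·m²/s.
L_i = 0 + 83.00 = 83.00 kg·m²/s.
After sticking, I_f = I_p + m R² = 167.9 + (9.91)(1.34)² = 185.7 kg·m².
ω_f = L_i / I_f = 83.00 / 185.7 = 0.4470 rad/s.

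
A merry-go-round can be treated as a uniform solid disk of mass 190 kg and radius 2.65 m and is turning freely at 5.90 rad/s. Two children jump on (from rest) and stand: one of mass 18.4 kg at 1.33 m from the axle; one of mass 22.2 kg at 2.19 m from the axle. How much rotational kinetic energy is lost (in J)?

energy lost ≈ 2000 J

The added mass arrives with no angular momentum about the axle, and any external torque about the axle is negligible, so the system's angular momentum is conserved.
I_p = ½(190)(2.65)² = 667.1 kg·m².
Added inertia Σmr² = (18.4)(1.33)² + (22.2)(2.19)² = 139.0 kg·m²; I_f = 667.1 + 139.0 = 806.2 kg·m².
ω_f = I_p ω_i / I_f = (667.1)(5.90) / 806.2 = 4.883 rad/s.
KE_i = ½(667.1)(5.900 rad/s)² = 11610 J; KE_f = ½(806.2)(4.883)² = 9609 J.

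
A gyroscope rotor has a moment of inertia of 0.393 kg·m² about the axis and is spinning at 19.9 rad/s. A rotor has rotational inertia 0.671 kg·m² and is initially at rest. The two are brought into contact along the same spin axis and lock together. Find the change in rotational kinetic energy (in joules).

The coupling torques are internal; angular momentum about the shared axis is conserved.
Taking A's sense as positive: L = (0.3930)(19.9) = 7.821 kg·m²·rad/s.
Combined I = 0.3930 + 0.6710 = 1.064 kg·m².
ω_f = L / I = 7.821 / 1.064 = 7.350 rad/s.
KE_i = ½ΣIω² = 77.82 J; KE_f = ½(1.064)(7.350)² = 28.74 J.

ΔKE ≈ -49.1 J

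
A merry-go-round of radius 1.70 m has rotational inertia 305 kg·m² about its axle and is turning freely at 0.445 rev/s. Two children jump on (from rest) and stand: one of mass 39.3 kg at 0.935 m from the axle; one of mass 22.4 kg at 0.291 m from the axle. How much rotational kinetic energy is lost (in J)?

No external torque acts about the axle; L_before = L_after.
Added inertia Σmr² = (39.3)(0.935)² + (22.4)(0.291)² = 36.25 kg·m²; I_f = 305.0 + 36.25 = 341.3 kg·m².
ω_f = I_p ω_i / I_f = (305.0)(0.445) / 341.3 = 0.3977 rev/s.
KE_i = ½(305.0)(2.796 rad/s)² = 1192 J; KE_f = ½(341.3)(2.499)² = 1066 J.

energy lost ≈ 127 J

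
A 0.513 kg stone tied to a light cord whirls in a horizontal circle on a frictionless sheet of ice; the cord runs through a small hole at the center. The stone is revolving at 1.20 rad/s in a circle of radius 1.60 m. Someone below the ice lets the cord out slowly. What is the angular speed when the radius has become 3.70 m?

No torque about the axis ⇒ m r₁² ω₁ = m r₂² ω₂.
ω₂ = ω₁ (r₁/r₂)² = (1.20)(1.60/3.70)² = 0.2244 rad/s.

ω₂ ≈ 0.224 rad/s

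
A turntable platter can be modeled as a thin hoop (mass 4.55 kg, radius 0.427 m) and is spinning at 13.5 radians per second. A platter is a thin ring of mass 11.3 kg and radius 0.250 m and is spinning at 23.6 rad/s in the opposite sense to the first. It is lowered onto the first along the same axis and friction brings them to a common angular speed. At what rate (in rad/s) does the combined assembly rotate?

|ω_f| ≈ 3.56 rad/s

The coupling torques are internal; angular momentum about the shared axis is conserved.
Moments of inertia: I_A = (4.55)(0.427)² = 0.8296 kg·m²; I_B = (11.3)(0.250)² = 0.7063 kg·m².
Taking A's sense as positive: L = (0.8296)(13.5) − (0.7063)(23.6) = -5.468 kg·m²·rad/s.
Combined I = 0.8296 + 0.7063 = 1.536 kg·m².
ω_f = L / I = -5.468 / 1.536 = -3.560 rad/s.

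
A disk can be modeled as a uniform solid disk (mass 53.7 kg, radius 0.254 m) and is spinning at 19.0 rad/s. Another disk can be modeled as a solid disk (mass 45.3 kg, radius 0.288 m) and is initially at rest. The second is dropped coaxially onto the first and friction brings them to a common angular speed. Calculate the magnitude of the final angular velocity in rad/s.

No external torque acts about the common axis, so total angular momentum is conserved.
Moments of inertia: I_A = ½(53.7)(0.254)² = 1.732 kg·m²; I_B = ½(45.3)(0.288)² = 1.879 kg·m².
Taking A's sense as positive: L = (1.732)(19.0) = 32.91 kg·m²·rad/s.
Combined I = 1.732 + 1.879 = 3.611 kg·m².
ω_f = L / I = 32.91 / 3.611 = 9.115 rad/s.

|ω_f| ≈ 9.11 rad/s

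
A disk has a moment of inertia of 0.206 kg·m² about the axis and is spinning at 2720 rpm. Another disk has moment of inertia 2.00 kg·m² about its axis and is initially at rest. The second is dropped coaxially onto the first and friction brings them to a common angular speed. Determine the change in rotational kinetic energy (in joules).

ΔKE ≈ -7580 J

The coupling torques are internal; angular momentum about the shared axis is conserved.
Taking A's sense as positive: L = (0.2060)(2720) = 560.3 kg·m²·rpm.
Combined I = 0.2060 + 2.000 = 2.206 kg·m².
ω_f = L / I = 560.3 / 2.206 = 254.0 rpm.
KE_i = ½ΣIω² = 8357 J; KE_f = ½(2.206)(26.60)² = 780.4 J.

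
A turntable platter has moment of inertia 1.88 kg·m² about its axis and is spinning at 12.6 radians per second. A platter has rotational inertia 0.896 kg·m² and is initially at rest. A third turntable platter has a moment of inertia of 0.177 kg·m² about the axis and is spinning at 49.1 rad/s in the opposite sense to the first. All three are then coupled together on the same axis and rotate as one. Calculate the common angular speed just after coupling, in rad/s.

|ω_f| ≈ 5.08 rad/s

The coupling torques are internal; angular momentum about the shared axis is conserved.
Taking A's sense as positive: L = (1.880)(12.6) − (0.1770)(49.1) = 15.00 kg·m²·rad/s.
Combined I = 1.880 + 0.8960 + 0.1770 = 2.953 kg·m².
ω_f = L / I = 15.00 / 2.953 = 5.079 rad/s.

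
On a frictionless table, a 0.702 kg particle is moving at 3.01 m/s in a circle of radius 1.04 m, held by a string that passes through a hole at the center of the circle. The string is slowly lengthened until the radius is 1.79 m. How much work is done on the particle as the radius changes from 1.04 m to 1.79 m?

The only horizontal force on the mass is along the cord (radial), so it exerts no torque about the hole and angular momentum m v r is conserved.
v₂ = v₁ r₁ / r₂ = (3.01)(1.04) / (1.79) = 1.749 m/s.
W = ΔKE = ½m(v₂² − v₁²) = -2.107 J.

W ≈ -2.11 J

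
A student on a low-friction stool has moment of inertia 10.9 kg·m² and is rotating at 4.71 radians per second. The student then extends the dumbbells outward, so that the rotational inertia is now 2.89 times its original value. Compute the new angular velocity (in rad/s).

ω₂ ≈ 1.63 rad/s

Angular momentum about the spin axis is conserved since the torque about it is zero.
I₂ = 2.89 × 10.9 = 31.50 kg·m².
ω₂ = I₁ω₁ / I₂ = (10.90)(4.71 rad/s) / (31.50) = 1.630 rad/s.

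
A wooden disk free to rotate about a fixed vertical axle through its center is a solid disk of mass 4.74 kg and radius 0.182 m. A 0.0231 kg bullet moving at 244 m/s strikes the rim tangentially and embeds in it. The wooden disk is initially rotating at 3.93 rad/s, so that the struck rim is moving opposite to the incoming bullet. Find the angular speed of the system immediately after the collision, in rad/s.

|ω_f| ≈ 9.05 rad/s

The axle reaction passes through the axle and exerts no torque about it; angular momentum about the axle is conserved through the impact.
I_p = ½(4.74)(0.182)² = 0.07850 kg·m². Taking the sense of the bullet's angular momentum as positive, L_{bullet} = m v R = (0.0231)(244)(0.182) = 1.026 kg·m²/s.
L_i = −I_p ω_p + m v R = −(0.07850)(3.93) + 1.026 = 0.7173 kg·m²/s.
After sticking, I_f = I_p + m R² = 0.07850 + (0.0231)(0.182)² = 0.07927 kg·m².
ω_f = L_i / I_f = 0.7173 / 0.07927 = 9.049 rad/s.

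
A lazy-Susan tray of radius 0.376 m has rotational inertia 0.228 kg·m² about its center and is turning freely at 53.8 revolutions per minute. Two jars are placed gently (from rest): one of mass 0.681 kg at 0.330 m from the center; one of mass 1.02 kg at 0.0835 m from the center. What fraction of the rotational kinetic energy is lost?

No external torque acts about the center; L_before = L_after.
Added inertia Σmr² = (0.681)(0.330)² + (1.02)(0.0835)² = 0.08127 kg·m²; I_f = 0.2280 + 0.08127 = 0.3093 kg·m².
ω_f = I_p ω_i / I_f = (0.2280)(53.8) / 0.3093 = 39.66 rpm.
KE_i = ½(0.2280)(5.634 rad/s)² = 3.618 J; KE_f = ½(0.3093)(4.153)² = 2.668 J.
Fraction lost = 0.2628.

fraction ≈ 0.263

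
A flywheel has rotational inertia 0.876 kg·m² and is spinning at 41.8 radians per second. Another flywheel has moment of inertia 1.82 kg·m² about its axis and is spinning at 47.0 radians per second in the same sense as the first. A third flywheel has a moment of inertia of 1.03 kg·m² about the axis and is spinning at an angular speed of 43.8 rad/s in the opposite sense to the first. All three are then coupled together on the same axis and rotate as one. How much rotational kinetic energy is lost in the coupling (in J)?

ΔKE lost ≈ 2970 J

No external torque acts about the common axis, so total angular momentum is conserved.
Taking A's sense as positive: L = (0.8760)(41.8) + (1.820)(47.0) − (1.030)(43.8) = 77.04 kg·m²·rad/s.
Combined I = 0.8760 + 1.820 + 1.030 = 3.726 kg·m².
ω_f = L / I = 77.04 / 3.726 = 20.68 rad/s.
KE_i = ½ΣIω² = 3763 J; KE_f = ½(3.726)(20.68)² = 796.5 J.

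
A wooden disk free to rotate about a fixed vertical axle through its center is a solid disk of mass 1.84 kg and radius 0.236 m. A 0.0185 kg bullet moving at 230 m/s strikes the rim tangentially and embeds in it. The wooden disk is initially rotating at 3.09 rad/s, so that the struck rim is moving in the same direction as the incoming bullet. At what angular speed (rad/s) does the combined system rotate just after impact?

The axle reaction passes through the axle and exerts no torque about it; angular momentum about the axle is conserved through the impact.
I_p = ½(1.84)(0.236)² = 0.05124 kg·m². Taking the sense of the bullet's angular momentum as positive, L_{bullet} = m v R = (0.0185)(230)(0.236) = 1.004 kg·m²/s.
L_i = +I_p ω_p + m v R = +(0.05124)(3.09) + 1.004 = 1.163 kg·m²/s.
After sticking, I_f = I_p + m R² = 0.05124 + (0.0185)(0.236)² = 0.05227 kg·m².
ω_f = L_i / I_f = 1.163 / 0.05227 = 22.24 rad/s.

|ω_f| ≈ 22.2 rad/s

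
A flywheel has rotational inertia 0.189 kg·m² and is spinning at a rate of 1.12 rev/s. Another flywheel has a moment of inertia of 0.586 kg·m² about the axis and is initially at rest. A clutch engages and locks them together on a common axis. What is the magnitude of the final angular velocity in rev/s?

The coupling torques are internal; angular momentum about the shared axis is conserved.
Taking A's sense as positive: L = (0.1890)(1.12) = 0.2117 kg·m²·rev/s.
Combined I = 0.1890 + 0.5860 = 0.7750 kg·m².
ω_f = L / I = 0.2117 / 0.7750 = 0.2731 rev/s.

|ω_f| ≈ 0.273 rev/s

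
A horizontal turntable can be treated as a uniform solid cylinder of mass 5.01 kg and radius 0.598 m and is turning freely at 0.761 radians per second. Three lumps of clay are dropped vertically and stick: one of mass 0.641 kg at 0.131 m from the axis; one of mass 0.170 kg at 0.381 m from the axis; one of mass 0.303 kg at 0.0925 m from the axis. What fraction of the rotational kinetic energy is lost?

fraction ≈ 0.0410

No external torque acts about the axis; L_before = L_after.
I_p = ½(5.01)(0.598)² = 0.8958 kg·m².
Added inertia Σmr² = (0.641)(0.131)² + (0.170)(0.381)² + (0.303)(0.0925)² = 0.03827 kg·m²; I_f = 0.8958 + 0.03827 = 0.9341 kg·m².
ω_f = I_p ω_i / I_f = (0.8958)(0.761) / 0.9341 = 0.7298 rad/s.
KE_i = ½(0.8958)(0.7610 rad/s)² = 0.2594 J; KE_f = ½(0.9341)(0.7298)² = 0.2488 J.
Fraction lost = 0.04097.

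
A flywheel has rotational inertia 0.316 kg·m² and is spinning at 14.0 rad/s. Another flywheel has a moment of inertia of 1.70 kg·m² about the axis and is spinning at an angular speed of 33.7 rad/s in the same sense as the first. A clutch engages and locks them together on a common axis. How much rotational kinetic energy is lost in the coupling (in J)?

The coupling torques are internal; angular momentum about the shared axis is conserved.
Taking A's sense as positive: L = (0.3160)(14.0) + (1.700)(33.7) = 61.71 kg·m²·rad/s.
Combined I = 0.3160 + 1.700 = 2.016 kg·m².
ω_f = L / I = 61.71 / 2.016 = 30.61 rad/s.
KE_i = ½ΣIω² = 996.3 J; KE_f = ½(2.016)(30.61)² = 944.6 J.

ΔKE lost ≈ 51.7 J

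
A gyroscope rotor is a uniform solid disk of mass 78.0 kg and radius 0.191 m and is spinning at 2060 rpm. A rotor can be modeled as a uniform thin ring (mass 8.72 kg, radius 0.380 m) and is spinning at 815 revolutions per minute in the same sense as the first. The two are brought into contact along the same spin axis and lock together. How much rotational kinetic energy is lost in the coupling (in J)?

ΔKE lost ≈ 5680 J

The coupling torques are internal; angular momentum about the shared axis is conserved.
Moments of inertia: I_A = ½(78.0)(0.191)² = 1.423 kg·m²; I_B = (8.72)(0.380)² = 1.259 kg·m².
Taking A's sense as positive: L = (1.423)(2060) + (1.259)(815) = 3957 kg·m²·rpm.
Combined I = 1.423 + 1.259 = 2.682 kg·m².
ω_f = L / I = 3957 / 2.682 = 1475 rpm.
KE_i = ½ΣIω² = 37690 J; KE_f = ½(2.682)(154.5)² = 32010 J.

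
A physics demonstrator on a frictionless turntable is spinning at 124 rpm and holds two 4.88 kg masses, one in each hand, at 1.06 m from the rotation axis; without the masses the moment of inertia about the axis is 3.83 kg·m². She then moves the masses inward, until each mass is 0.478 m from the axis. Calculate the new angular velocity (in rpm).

ω₂ ≈ 303 rpm

With no external torque about the axis, L is conserved: I₁ω₁ = I₂ω₂.
I₁ = 3.83 + 2(4.88)(1.06)² = 14.80 kg·m²; I₂ = 3.83 + 2(4.88)(0.478)² = 6.060 kg·m².
ω₂ = I₁ω₁ / I₂ = (14.80)(124 rpm) / (6.060) = 302.8 rpm.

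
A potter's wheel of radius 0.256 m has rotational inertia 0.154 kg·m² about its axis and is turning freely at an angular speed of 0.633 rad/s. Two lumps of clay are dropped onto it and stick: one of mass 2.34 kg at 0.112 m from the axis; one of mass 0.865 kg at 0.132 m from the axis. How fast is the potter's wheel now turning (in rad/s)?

No external torque acts about the axis; L_before = L_after.
Added inertia Σmr² = (2.34)(0.112)² + (0.865)(0.132)² = 0.04442 kg·m²; I_f = 0.1540 + 0.04442 = 0.1984 kg·m².
ω_f = I_p ω_i / I_f = (0.1540)(0.633) / 0.1984 = 0.4913 rad/s.

ω_f ≈ 0.491 rad/s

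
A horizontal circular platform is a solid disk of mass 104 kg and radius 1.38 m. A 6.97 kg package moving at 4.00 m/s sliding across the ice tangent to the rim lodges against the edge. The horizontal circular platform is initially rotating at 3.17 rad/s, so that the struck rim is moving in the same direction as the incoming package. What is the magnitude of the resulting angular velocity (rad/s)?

About the central axle the impulsive forces during the collision are internal, so angular momentum about that axis is conserved.
I_p = ½(104)(1.38)² = 99.03 kg·m². Taking the sense of the package's angular momentum as positive, L_{package} = m v R = (6.97)(4.00)(1.38) = 38.47 kg·m²/s.
L_i = +I_p ω_p + m v R = +(99.03)(3.17) + 38.47 = 352.4 kg·m²/s.
After sticking, I_f = I_p + m R² = 99.03 + (6.97)(1.38)² = 112.3 kg·m².
ω_f = L_i / I_f = 352.4 / 112.3 = 3.138 rad/s.

|ω_f| ≈ 3.14 rad/s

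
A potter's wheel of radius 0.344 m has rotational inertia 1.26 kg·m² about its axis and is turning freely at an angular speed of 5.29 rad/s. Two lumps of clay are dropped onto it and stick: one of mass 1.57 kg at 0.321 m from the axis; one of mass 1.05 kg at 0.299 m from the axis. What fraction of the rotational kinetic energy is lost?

fraction ≈ 0.169

The added mass arrives with no angular momentum about the axis, and any external torque about the axis is negligible, so the system's angular momentum is conserved.
Added inertia Σmr² = (1.57)(0.321)² + (1.05)(0.299)² = 0.2556 kg·m²; I_f = 1.260 + 0.2556 = 1.516 kg·m².
ω_f = I_p ω_i / I_f = (1.260)(5.29) / 1.516 = 4.398 rad/s.
KE_i = ½(1.260)(5.290 rad/s)² = 17.63 J; KE_f = ½(1.516)(4.398)² = 14.66 J.
Fraction lost = 0.1687.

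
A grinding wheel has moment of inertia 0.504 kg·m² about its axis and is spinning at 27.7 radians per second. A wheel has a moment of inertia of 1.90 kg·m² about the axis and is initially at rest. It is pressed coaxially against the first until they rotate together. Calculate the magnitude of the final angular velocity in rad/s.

|ω_f| ≈ 5.81 rad/s

The coupling torques are internal; angular momentum about the shared axis is conserved.
Taking A's sense as positive: L = (0.5040)(27.7) = 13.96 kg·m²·rad/s.
Combined I = 0.5040 + 1.900 = 2.404 kg·m².
ω_f = L / I = 13.96 / 2.404 = 5.807 rad/s.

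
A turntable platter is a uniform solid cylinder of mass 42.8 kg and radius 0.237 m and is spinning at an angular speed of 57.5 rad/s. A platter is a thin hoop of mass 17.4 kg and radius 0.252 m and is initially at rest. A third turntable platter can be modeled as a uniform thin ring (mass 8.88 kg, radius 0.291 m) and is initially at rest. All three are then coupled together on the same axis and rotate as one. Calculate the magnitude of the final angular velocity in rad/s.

|ω_f| ≈ 22.6 rad/s

No external torque acts about the common axis, so total angular momentum is conserved.
Moments of inertia: I_A = ½(42.8)(0.237)² = 1.202 kg·m²; I_B = (17.4)(0.252)² = 1.105 kg·m²; I_C = (8.88)(0.291)² = 0.7520 kg·m².
Taking A's sense as positive: L = (1.202)(57.5) = 69.12 kg·m²·rad/s.
Combined I = 1.202 + 1.105 + 0.7520 = 3.059 kg·m².
ω_f = L / I = 69.12 / 3.059 = 22.59 rad/s.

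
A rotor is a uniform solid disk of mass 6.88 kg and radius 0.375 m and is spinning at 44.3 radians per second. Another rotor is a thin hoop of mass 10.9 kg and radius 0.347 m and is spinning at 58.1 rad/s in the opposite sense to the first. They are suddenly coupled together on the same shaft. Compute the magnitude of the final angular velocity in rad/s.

The coupling torques are internal; angular momentum about the shared axis is conserved.
Moments of inertia: I_A = ½(6.88)(0.375)² = 0.4838 kg·m²; I_B = (10.9)(0.347)² = 1.312 kg·m².
Taking A's sense as positive: L = (0.4838)(44.3) − (1.312)(58.1) = -54.82 kg·m²·rad/s.
Combined I = 0.4838 + 1.312 = 1.796 kg·m².
ω_f = L / I = -54.82 / 1.796 = -30.52 rad/s.

|ω_f| ≈ 30.5 rad/s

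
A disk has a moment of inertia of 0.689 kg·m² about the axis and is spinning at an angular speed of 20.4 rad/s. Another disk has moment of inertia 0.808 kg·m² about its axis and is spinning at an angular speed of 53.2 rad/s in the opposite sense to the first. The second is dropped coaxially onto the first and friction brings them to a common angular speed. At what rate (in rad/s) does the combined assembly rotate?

The coupling torques are internal; angular momentum about the shared axis is conserved.
Taking A's sense as positive: L = (0.6890)(20.4) − (0.8080)(53.2) = -28.93 kg·m²·rad/s.
Combined I = 0.6890 + 0.8080 = 1.497 kg·m².
ω_f = L / I = -28.93 / 1.497 = -19.33 rad/s.

|ω_f| ≈ 19.3 rad/s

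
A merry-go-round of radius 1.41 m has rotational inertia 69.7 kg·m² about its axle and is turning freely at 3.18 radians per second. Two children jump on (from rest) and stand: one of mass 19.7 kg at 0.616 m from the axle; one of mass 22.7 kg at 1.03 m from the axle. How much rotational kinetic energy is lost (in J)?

energy lost ≈ 110 J

No external torque acts about the axle; L_before = L_after.
Added inertia Σmr² = (19.7)(0.616)² + (22.7)(1.03)² = 31.56 kg·m²; I_f = 69.70 + 31.56 = 101.3 kg·m².
ω_f = I_p ω_i / I_f = (69.70)(3.18) / 101.3 = 2.189 rad/s.
KE_i = ½(69.70)(3.180 rad/s)² = 352.4 J; KE_f = ½(101.3)(2.189)² = 242.6 J.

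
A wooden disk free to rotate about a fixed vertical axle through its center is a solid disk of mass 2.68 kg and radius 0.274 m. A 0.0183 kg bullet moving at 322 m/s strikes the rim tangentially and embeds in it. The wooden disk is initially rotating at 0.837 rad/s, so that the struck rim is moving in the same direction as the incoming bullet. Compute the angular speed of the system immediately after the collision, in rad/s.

|ω_f| ≈ 16.7 rad/s

About the axle the impulsive forces during the collision are internal, so angular momentum about that axis is conserved.
I_p = ½(2.68)(0.274)² = 0.1006 kg·m². Taking the sense of the bullet's angular momentum as positive, L_{bullet} = m v R = (0.0183)(322)(0.274) = 1.615 kg·m²/s.
L_i = +I_p ω_p + m v R = +(0.1006)(0.837) + 1.615 = 1.699 kg·m²/s.
After sticking, I_f = I_p + m R² = 0.1006 + (0.0183)(0.274)² = 0.1020 kg·m².
ω_f = L_i / I_f = 1.699 / 0.1020 = 16.66 rad/s.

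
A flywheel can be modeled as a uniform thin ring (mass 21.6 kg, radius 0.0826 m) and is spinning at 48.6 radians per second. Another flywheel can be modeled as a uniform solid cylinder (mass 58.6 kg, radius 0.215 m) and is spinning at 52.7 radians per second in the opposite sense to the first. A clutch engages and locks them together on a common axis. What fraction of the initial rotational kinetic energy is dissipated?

No external torque acts about the common axis, so total angular momentum is conserved.
Moments of inertia: I_A = (21.6)(0.0826)² = 0.1474 kg·m²; I_B = ½(58.6)(0.215)² = 1.354 kg·m².
Taking A's sense as positive: L = (0.1474)(48.6) − (1.354)(52.7) = -64.21 kg·m²·rad/s.
Combined I = 0.1474 + 1.354 = 1.502 kg·m².
ω_f = L / I = -64.21 / 1.502 = -42.76 rad/s.
KE_i = ½ΣIω² = 2055 J; KE_f = ½(1.502)(42.76)² = 1373 J.
Fraction dissipated = (KE_i − KE_f)/KE_i = 0.3319.

fraction ≈ 0.332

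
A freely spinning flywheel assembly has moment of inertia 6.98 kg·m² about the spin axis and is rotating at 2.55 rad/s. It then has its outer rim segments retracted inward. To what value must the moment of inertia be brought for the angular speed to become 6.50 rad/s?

With no external torque about the axis, L is conserved: I₁ω₁ = I₂ω₂.
I₂ = I₁ω₁ / ω₂ = (6.98)(2.55) / (6.50) = 2.738 kg·m².

I₂ ≈ 2.74 kg·m²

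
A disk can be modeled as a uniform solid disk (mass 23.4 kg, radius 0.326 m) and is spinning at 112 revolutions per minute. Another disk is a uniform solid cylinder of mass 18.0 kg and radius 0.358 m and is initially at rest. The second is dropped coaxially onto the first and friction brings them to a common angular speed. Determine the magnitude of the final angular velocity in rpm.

|ω_f| ≈ 58.1 rpm

No external torque acts about the common axis, so total angular momentum is conserved.
Moments of inertia: I_A = ½(23.4)(0.326)² = 1.243 kg·m²; I_B = ½(18.0)(0.358)² = 1.153 kg·m².
Taking A's sense as positive: L = (1.243)(112) = 139.3 kg·m²·rpm.
Combined I = 1.243 + 1.153 = 2.397 kg·m².
ω_f = L / I = 139.3 / 2.397 = 58.10 rpm.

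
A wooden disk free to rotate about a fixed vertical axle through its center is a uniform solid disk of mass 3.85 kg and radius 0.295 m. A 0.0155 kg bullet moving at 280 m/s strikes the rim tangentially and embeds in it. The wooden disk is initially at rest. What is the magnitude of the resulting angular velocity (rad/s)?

About the axle the impulsive forces during the collision are internal, so angular momentum about that axis is conserved.
I_p = ½(3.85)(0.295)² = 0.1675 kg·m². Taking the sense of the bullet's angular momentum as positive, L_{bullet} = m v R = (0.0155)(280)(0.295) = 1.280 kg·m²/s.
L_i = 0 + 1.280 = 1.280 kg·m²/s.
After sticking, I_f = I_p + m R² = 0.1675 + (0.0155)(0.295)² = 0.1689 kg·m².
ω_f = L_i / I_f = 1.280 / 0.1689 = 7.581 rad/s.

|ω_f| ≈ 7.58 rad/s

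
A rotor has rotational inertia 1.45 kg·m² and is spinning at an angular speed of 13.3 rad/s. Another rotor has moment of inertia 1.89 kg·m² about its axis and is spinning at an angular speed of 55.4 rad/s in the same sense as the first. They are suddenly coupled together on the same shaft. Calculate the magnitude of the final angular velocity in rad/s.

No external torque acts about the common axis, so total angular momentum is conserved.
Taking A's sense as positive: L = (1.450)(13.3) + (1.890)(55.4) = 124.0 kg·m²·rad/s.
Combined I = 1.450 + 1.890 = 3.340 kg·m².
ω_f = L / I = 124.0 / 3.340 = 37.12 rad/s.

|ω_f| ≈ 37.1 rad/s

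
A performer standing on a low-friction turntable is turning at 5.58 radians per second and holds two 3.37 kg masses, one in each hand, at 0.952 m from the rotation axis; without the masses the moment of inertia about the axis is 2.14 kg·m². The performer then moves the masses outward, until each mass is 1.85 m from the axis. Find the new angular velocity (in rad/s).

ω₂ ≈ 1.83 rad/s

No external torque acts about the spin axis, so angular momentum is conserved.
I₁ = 2.14 + 2(3.37)(0.952)² = 8.248 kg·m²; I₂ = 2.14 + 2(3.37)(1.85)² = 25.21 kg·m².
ω₂ = I₁ω₁ / I₂ = (8.248)(5.58 rad/s) / (25.21) = 1.826 rad/s.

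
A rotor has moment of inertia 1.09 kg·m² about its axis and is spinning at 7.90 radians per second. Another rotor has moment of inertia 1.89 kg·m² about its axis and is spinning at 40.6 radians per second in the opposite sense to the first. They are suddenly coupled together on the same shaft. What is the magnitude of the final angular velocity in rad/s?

The coupling torques are internal; angular momentum about the shared axis is conserved.
Taking A's sense as positive: L = (1.090)(7.90) − (1.890)(40.6) = -68.12 kg·m²·rad/s.
Combined I = 1.090 + 1.890 = 2.980 kg·m².
ω_f = L / I = -68.12 / 2.980 = -22.86 rad/s.

|ω_f| ≈ 22.9 rad/s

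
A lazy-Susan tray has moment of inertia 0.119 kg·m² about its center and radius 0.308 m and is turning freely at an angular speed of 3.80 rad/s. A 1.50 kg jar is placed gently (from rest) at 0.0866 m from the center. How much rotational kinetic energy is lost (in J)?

The added mass arrives with no angular momentum about the center, and any external torque about the center is negligible, so the system's angular momentum is conserved.
Added inertia Σmr² = (1.50)(0.0866)² = 0.01125 kg·m²; I_f = 0.1190 + 0.01125 = 0.1302 kg·m².
ω_f = I_p ω_i / I_f = (0.1190)(3.80) / 0.1302 = 3.472 rad/s.
KE_i = ½(0.1190)(3.800 rad/s)² = 0.8592 J; KE_f = ½(0.1302)(3.472)² = 0.7850 J.

energy lost ≈ 0.0742 J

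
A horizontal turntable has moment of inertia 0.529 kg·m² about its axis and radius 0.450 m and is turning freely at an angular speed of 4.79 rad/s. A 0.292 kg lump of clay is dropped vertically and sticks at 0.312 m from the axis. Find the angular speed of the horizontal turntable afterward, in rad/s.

ω_f ≈ 4.55 rad/s

The added mass arrives with no angular momentum about the axis, and any external torque about the axis is negligible, so the system's angular momentum is conserved.
Added inertia Σmr² = (0.292)(0.312)² = 0.02842 kg·m²; I_f = 0.5290 + 0.02842 = 0.5574 kg·m².
ω_f = I_p ω_i / I_f = (0.5290)(4.79) / 0.5574 = 4.546 rad/s.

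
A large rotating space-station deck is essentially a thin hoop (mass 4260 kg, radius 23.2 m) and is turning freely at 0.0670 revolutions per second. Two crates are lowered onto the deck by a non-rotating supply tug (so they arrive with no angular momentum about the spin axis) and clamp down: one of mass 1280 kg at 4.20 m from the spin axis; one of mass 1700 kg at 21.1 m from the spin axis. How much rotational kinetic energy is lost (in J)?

energy lost ≈ 51500 J

No external torque acts about the spin axis; L_before = L_after.
I_p = (4260)(23.2)² = 2.293e+06 kg·m².
Added inertia Σmr² = (1280)(4.20)² + (1700)(21.1)² = 7.794e+05 kg·m²; I_f = 2.293e+06 + 7.794e+05 = 3.072e+06 kg·m².
ω_f = I_p ω_i / I_f = (2.293e+06)(0.0670) / 3.072e+06 = 0.05000 rev/s.
KE_i = ½(2.293e+06)(0.4210 rad/s)² = 2.032e+05 J; KE_f = ½(3.072e+06)(0.3142)² = 1.516e+05 J.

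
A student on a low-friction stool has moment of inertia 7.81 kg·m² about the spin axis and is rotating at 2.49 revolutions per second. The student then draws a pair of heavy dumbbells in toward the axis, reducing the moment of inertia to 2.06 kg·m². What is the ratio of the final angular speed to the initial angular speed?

With no external torque about the axis, L is conserved: I₁ω₁ = I₂ω₂.
ω₂/ω₁ = I₁/I₂ = 7.810 / 2.060 = 3.791.

ω₂/ω₁ ≈ 3.79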